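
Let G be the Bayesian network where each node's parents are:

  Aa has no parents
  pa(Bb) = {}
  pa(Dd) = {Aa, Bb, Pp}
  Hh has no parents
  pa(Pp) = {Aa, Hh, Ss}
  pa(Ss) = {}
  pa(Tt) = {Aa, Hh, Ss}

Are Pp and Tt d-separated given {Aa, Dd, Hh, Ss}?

Yes — Pp and Tt are d-separated given {Aa, Dd, Hh, Ss}.

Enumerating the 4 paths from Pp to Tt and testing each for blocking by {Aa, Dd, Hh, Ss}:
  1. Pp ← Hh → Tt — Hh:fork[blocks] ⇒ blocked
  2. Pp ← Aa → Tt — Aa:fork[blocks] ⇒ blocked
  3. Pp ← Ss → Tt — Ss:fork[blocks] ⇒ blocked
  4. Pp → Dd ← Aa → Tt — Dd:collider[open]; Aa:fork[blocks] ⇒ blocked
Since every path is blocked, d-separation holds.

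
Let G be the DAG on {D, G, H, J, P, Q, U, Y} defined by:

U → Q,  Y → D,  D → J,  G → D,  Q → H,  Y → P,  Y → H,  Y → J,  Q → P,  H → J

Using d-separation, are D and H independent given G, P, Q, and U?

We examine all 6 paths between D and H:
Path 1: D ← Y → P ← Q → H
  Q is a fork here and Q is conditioned on, so the path is blocked at Q.
Path 2: D ← Y → J ← H
  J is a collider here and neither J nor any of its descendants is conditioned on, so the collider stays closed — the path is blocked at J.
Path 3: D ← Y → H
  Y is a fork and Y is not conditioned on — no node blocks this path, so it is active.
Path 4: D → J ← Y → P ← Q → H
  J is a collider here and neither J nor any of its descendants is conditioned on, so the collider stays closed — the path is blocked at J.
Path 5: D → J ← Y → H
  J is a collider here and neither J nor any of its descendants is conditioned on, so the collider stays closed — the path is blocked at J.
Path 6: D → J ← H
  J is a collider here and neither J nor any of its descendants is conditioned on, so the collider stays closed — the path is blocked at J.
Because an active path exists, D and H are not d-separated.

No — D and H are not d-separated given {G, P, Q, U}.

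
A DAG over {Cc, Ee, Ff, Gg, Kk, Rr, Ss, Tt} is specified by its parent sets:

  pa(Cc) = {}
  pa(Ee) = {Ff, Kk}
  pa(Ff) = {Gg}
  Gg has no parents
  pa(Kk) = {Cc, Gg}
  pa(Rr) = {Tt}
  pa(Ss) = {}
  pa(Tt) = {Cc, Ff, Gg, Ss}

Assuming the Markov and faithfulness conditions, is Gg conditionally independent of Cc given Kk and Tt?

No

We examine all 6 paths between Gg and Cc:
Path 1: Gg → Tt ← Cc
  Tt is a collider and Tt is conditioned on, which opens it — no node blocks this path, so it is active.
Path 2: Gg → Tt ← Ff → Ee ← Kk ← Cc
  Ee is a collider here and neither Ee nor any of its descendants is conditioned on, so the collider stays closed — the path is blocked at Ee.
Path 3: Gg → Kk → Ee ← Ff → Tt ← Cc
  Kk is a chain here and Kk is conditioned on, so the path is blocked at Kk.
Path 4: Gg → Kk ← Cc
  Kk is a collider and Kk is conditioned on, which opens it — no node blocks this path, so it is active.
Path 5: Gg → Ff → Tt ← Cc
  Ff is a chain and Ff is not conditioned on; Tt is a collider and Tt is conditioned on, which opens it — no node blocks this path, so it is active.
Path 6: Gg → Ff → Ee ← Kk ← Cc
  Ee is a collider here and neither Ee nor any of its descendants is conditioned on, so the collider stays closed — the path is blocked at Ee.
Because an active path exists, Gg and Cc are not d-separated.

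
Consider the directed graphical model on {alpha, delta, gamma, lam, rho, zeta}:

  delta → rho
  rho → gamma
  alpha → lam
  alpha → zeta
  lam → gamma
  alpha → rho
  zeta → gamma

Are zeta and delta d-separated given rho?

No — zeta and delta are not d-separated given {rho}.

There are 4 undirected paths between zeta and delta; checking each against the conditioning set {rho}:
Path 1: zeta → gamma ← lam ← alpha → rho ← delta
  gamma is a collider here and neither gamma nor any of its descendants is conditioned on, so the collider stays closed — the path is blocked at gamma.
Path 2: zeta → gamma ← rho ← delta
  gamma is a collider here and neither gamma nor any of its descendants is conditioned on, so the collider stays closed — the path is blocked at gamma.
Path 3: zeta ← alpha → lam → gamma ← rho ← delta
  gamma is a collider here and neither gamma nor any of its descendants is conditioned on, so the collider stays closed — the path is blocked at gamma.
Path 4: zeta ← alpha → rho ← delta
  alpha is a fork and alpha is not conditioned on; rho is a collider and rho is conditioned on, which opens it — no node blocks this path, so it is active.
Since the path zeta ← alpha → rho ← delta is active, zeta and delta are not d-separated given {rho}.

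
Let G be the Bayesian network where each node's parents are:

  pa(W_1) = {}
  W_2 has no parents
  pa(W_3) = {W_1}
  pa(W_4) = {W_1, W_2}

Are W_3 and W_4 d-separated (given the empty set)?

No

Only one path connects W_3 and W_4:
Path 1: W_3 ← W_1 → W_4
  W_1 is a fork and W_1 is not conditioned on — no node blocks this path, so it is active.
Since the path W_3 ← W_1 → W_4 is active, W_3 and W_4 are not d-separated given ∅.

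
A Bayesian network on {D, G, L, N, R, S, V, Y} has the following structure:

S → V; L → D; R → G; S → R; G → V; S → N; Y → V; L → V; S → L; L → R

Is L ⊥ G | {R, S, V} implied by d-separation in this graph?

There are 6 undirected paths between L and G; checking each against the conditioning set {R, S, V}:
Path 1: L → R → G
  R is a chain here and R is conditioned on, so the path is blocked at R.
Path 2: L → R ← S → V ← G
  S is a fork here and S is conditioned on, so the path is blocked at S.
Path 3: L ← S → R → G
  S is a fork here and S is conditioned on, so the path is blocked at S.
Path 4: L ← S → V ← G
  S is a fork here and S is conditioned on, so the path is blocked at S.
Path 5: L → V ← G
  V is a collider and V is conditioned on, which opens it — no node blocks this path, so it is active.
Path 6: L → V ← S → R → G
  S is a fork here and S is conditioned on, so the path is blocked at S.
At least one path is unblocked, so d-separation fails.

No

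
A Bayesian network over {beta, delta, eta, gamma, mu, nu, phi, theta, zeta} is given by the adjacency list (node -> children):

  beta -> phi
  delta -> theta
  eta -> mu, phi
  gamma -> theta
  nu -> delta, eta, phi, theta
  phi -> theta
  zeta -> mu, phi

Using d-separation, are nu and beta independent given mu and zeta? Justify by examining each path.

Enumerating the 5 paths from nu to beta and testing each for blocking by {mu, zeta}:
  1. nu → eta → phi ← beta — eta:chain[open]; phi:collider[blocks] ⇒ blocked
  2. nu → eta → mu ← zeta → phi ← beta — eta:chain[open]; mu:collider[open]; zeta:fork[blocks]; phi:collider[blocks] ⇒ blocked
  3. nu → phi ← beta — phi:collider[blocks] ⇒ blocked
  4. nu → theta ← phi ← beta — theta:collider[blocks]; phi:chain[open] ⇒ blocked
  5. nu → delta → theta ← phi ← beta — delta:chain[open]; theta:collider[blocks]; phi:chain[open] ⇒ blocked
Every path is blocked, so nu and beta are d-separated given {mu, zeta}.

Yes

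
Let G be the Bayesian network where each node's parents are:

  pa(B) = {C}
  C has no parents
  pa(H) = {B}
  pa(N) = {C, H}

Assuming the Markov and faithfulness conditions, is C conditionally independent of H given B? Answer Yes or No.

Enumerating the 2 paths from C to H and testing each for blocking by {B}:
  1. C → B → H — B:chain[blocks] ⇒ blocked
  2. C → N ← H — N:collider[blocks] ⇒ blocked
Every path is blocked, so C and H are d-separated given {B}.

Yes — C and H are d-separated given {B}.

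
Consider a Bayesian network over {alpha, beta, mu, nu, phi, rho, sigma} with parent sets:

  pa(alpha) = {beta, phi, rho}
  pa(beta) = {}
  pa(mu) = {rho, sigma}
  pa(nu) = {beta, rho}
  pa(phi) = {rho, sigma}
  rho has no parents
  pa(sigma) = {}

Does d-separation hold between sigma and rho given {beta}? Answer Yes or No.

4 paths connect sigma and rho; each must be blocked for d-separation to hold:
Path 1: sigma → mu ← rho
  mu is a collider here and neither mu nor any of its descendants is conditioned on, so the collider stays closed — the path is blocked at mu.
Path 2: sigma → phi ← rho
  phi is a collider here and neither phi nor any of its descendants is conditioned on, so the collider stays closed — the path is blocked at phi.
Path 3: sigma → phi → alpha ← rho
  alpha is a collider here and neither alpha nor any of its descendants is conditioned on, so the collider stays closed — the path is blocked at alpha.
Path 4: sigma → phi → alpha ← beta → nu ← rho
  alpha is a collider here and neither alpha nor any of its descendants is conditioned on, so the collider stays closed — the path is blocked at alpha.
All paths are blocked; sigma ⊥ rho | {beta} holds.

Yes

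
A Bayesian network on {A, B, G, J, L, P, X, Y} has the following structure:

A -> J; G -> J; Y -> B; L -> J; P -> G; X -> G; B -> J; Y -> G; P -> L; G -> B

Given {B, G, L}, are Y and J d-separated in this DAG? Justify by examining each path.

We examine all 6 paths between Y and J:
Path 1: Y → B ← G ← P → L → J
  G is a chain here and G is conditioned on, so the path is blocked at G.
Path 2: Y → B ← G → J
  G is a fork here and G is conditioned on, so the path is blocked at G.
Path 3: Y → B → J
  B is a chain here and B is conditioned on, so the path is blocked at B.
Path 4: Y → G → B → J
  G is a chain here and G is conditioned on, so the path is blocked at G.
Path 5: Y → G ← P → L → J
  L is a chain here and L is conditioned on, so the path is blocked at L.
Path 6: Y → G → J
  G is a chain here and G is conditioned on, so the path is blocked at G.
Every path is blocked, so Y and J are d-separated given {B, G, L}.

Yes — Y and J are d-separated given {B, G, L}.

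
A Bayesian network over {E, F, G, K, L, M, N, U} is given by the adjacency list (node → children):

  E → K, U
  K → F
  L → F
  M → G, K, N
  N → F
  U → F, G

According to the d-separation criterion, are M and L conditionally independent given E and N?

Yes

Enumerating the 5 paths from M to L and testing each for blocking by {E, N}:
Path 1: M → K → F ← L
  F is a collider here and neither F nor any of its descendants is conditioned on, so the collider stays closed — the path is blocked at F.
Path 2: M → K ← E → U → F ← L
  K is a collider here and neither K nor any of its descendants is conditioned on, so the collider stays closed — the path is blocked at K.
Path 3: M → G ← U → F ← L
  G is a collider here and neither G nor any of its descendants is conditioned on, so the collider stays closed — the path is blocked at G.
Path 4: M → G ← U ← E → K → F ← L
  G is a collider here and neither G nor any of its descendants is conditioned on, so the collider stays closed — the path is blocked at G.
Path 5: M → N → F ← L
  N is a chain here and N is conditioned on, so the path is blocked at N.
Every path is blocked, so M and L are d-separated given {E, N}.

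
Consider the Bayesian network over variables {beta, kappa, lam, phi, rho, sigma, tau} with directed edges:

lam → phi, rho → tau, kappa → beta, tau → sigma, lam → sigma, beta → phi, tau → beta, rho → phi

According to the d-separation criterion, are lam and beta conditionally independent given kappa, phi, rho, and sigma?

4 paths connect lam and beta; each must be blocked for d-separation to hold:
  1. lam → sigma ← tau ← rho → phi ← beta — sigma:collider[open]; tau:chain[open]; rho:fork[blocks]; phi:collider[open] ⇒ blocked
  2. lam → sigma ← tau → beta — sigma:collider[open]; tau:fork[open] ⇒ active
  3. lam → phi ← rho → tau → beta — phi:collider[open]; rho:fork[blocks]; tau:chain[open] ⇒ blocked
  4. lam → phi ← beta — phi:collider[open] ⇒ active
Since the path lam → sigma ← tau → beta is active, lam and beta are not d-separated given {kappa, phi, rho, sigma}.

No — lam and beta are not d-separated given {kappa, phi, rho, sigma}.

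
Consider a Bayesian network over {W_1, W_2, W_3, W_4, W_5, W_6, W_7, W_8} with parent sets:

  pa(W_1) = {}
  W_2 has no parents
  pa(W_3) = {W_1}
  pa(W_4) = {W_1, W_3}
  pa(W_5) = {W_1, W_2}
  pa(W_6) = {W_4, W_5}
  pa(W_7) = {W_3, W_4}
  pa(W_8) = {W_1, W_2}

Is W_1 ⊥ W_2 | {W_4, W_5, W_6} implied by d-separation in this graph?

No

5 paths connect W_1 and W_2; each must be blocked for d-separation to hold:
Path 1: W_1 → W_3 → W_4 → W_6 ← W_5 ← W_2
  W_4 is a chain here and W_4 is conditioned on, so the path is blocked at W_4.
Path 2: W_1 → W_3 → W_7 ← W_4 → W_6 ← W_5 ← W_2
  W_7 is a collider here and neither W_7 nor any of its descendants is conditioned on, so the collider stays closed — the path is blocked at W_7.
Path 3: W_1 → W_8 ← W_2
  W_8 is a collider here and neither W_8 nor any of its descendants is conditioned on, so the collider stays closed — the path is blocked at W_8.
Path 4: W_1 → W_4 → W_6 ← W_5 ← W_2
  W_4 is a chain here and W_4 is conditioned on, so the path is blocked at W_4.
Path 5: W_1 → W_5 ← W_2
  W_5 is a collider and W_5 is conditioned on, which opens it — no node blocks this path, so it is active.
Because an active path exists, W_1 and W_2 are not d-separated.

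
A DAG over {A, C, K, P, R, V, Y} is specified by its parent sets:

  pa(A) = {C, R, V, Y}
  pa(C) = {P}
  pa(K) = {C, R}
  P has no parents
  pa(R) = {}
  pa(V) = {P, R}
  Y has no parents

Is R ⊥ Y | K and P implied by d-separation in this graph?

There are 5 undirected paths between R and Y; checking each against the conditioning set {K, P}:
  1. R → K ← C ← P → V → A ← Y — K:collider[open]; C:chain[open]; P:fork[blocks]; V:chain[open]; A:collider[blocks] ⇒ blocked
  2. R → K ← C → A ← Y — K:collider[open]; C:fork[open]; A:collider[blocks] ⇒ blocked
  3. R → A ← Y — A:collider[blocks] ⇒ blocked
  4. R → V ← P → C → A ← Y — V:collider[blocks]; P:fork[blocks]; C:chain[open]; A:collider[blocks] ⇒ blocked
  5. R → V → A ← Y — V:chain[open]; A:collider[blocks] ⇒ blocked
All paths are blocked; R ⊥ Y | {K, P} holds.

Yes — R and Y are d-separated given {K, P}.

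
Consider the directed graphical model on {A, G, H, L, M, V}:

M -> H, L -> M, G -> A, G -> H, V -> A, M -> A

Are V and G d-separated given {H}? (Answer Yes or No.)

Yes

We examine all 2 paths between V and G:
Path 1: V → A ← M → H ← G
  A is a collider here and neither A nor any of its descendants is conditioned on, so the collider stays closed — the path is blocked at A.
Path 2: V → A ← G
  A is a collider here and neither A nor any of its descendants is conditioned on, so the collider stays closed — the path is blocked at A.
All paths are blocked; V ⊥ G | {H} holds.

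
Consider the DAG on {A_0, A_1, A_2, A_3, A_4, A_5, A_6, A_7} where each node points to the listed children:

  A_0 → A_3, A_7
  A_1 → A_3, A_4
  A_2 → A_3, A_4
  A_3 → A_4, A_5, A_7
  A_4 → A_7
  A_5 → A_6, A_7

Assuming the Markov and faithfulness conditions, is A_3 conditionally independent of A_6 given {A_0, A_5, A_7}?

We examine all 6 paths between A_3 and A_6:
Path 1: A_3 ← A_1 → A_4 → A_7 ← A_5 → A_6
  A_5 is a fork here and A_5 is conditioned on, so the path is blocked at A_5.
Path 2: A_3 → A_7 ← A_5 → A_6
  A_5 is a fork here and A_5 is conditioned on, so the path is blocked at A_5.
Path 3: A_3 ← A_0 → A_7 ← A_5 → A_6
  A_0 is a fork here and A_0 is conditioned on, so the path is blocked at A_0.
Path 4: A_3 → A_5 → A_6
  A_5 is a chain here and A_5 is conditioned on, so the path is blocked at A_5.
Path 5: A_3 → A_4 → A_7 ← A_5 → A_6
  A_5 is a fork here and A_5 is conditioned on, so the path is blocked at A_5.
Path 6: A_3 ← A_2 → A_4 → A_7 ← A_5 → A_6
  A_5 is a fork here and A_5 is conditioned on, so the path is blocked at A_5.
All paths are blocked; A_3 ⊥ A_6 | {A_0, A_5, A_7} holds.

Yes — A_3 and A_6 are d-separated given {A_0, A_5, A_7}.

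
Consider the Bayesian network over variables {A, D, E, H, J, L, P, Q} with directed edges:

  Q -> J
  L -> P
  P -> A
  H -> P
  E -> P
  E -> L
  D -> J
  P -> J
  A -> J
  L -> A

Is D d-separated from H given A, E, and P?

Yes — D and H are d-separated given {A, E, P}.

Enumerating the 4 paths from D to H and testing each for blocking by {A, E, P}:
Path 1: D → J ← A ← P ← H
  J is a collider here and neither J nor any of its descendants is conditioned on, so the collider stays closed — the path is blocked at J.
Path 2: D → J ← A ← L ← E → P ← H
  J is a collider here and neither J nor any of its descendants is conditioned on, so the collider stays closed — the path is blocked at J.
Path 3: D → J ← A ← L → P ← H
  J is a collider here and neither J nor any of its descendants is conditioned on, so the collider stays closed — the path is blocked at J.
Path 4: D → J ← P ← H
  J is a collider here and neither J nor any of its descendants is conditioned on, so the collider stays closed — the path is blocked at J.
Since every path is blocked, d-separation holds.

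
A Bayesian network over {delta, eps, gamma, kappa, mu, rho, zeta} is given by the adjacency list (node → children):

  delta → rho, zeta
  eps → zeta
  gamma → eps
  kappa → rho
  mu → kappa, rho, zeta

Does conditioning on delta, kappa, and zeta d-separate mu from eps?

No

3 paths connect mu and eps; each must be blocked for d-separation to hold:
  1. mu → zeta ← eps — zeta:collider[open] ⇒ active
  2. mu → rho ← delta → zeta ← eps — rho:collider[blocks]; delta:fork[blocks]; zeta:collider[open] ⇒ blocked
  3. mu → kappa → rho ← delta → zeta ← eps — kappa:chain[blocks]; rho:collider[blocks]; delta:fork[blocks]; zeta:collider[open] ⇒ blocked
Since the path mu → zeta ← eps is active, mu and eps are not d-separated given {delta, kappa, zeta}.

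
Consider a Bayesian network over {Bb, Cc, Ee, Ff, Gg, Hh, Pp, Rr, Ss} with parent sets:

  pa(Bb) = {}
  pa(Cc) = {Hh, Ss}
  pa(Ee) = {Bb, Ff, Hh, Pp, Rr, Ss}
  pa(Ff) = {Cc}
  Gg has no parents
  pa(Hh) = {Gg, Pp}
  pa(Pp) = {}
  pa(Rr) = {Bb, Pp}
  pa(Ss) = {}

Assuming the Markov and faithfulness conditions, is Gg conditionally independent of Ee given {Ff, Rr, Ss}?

6 paths connect Gg and Ee; each must be blocked for d-separation to hold:
  1. Gg → Hh ← Pp → Ee — Hh:collider[open]; Pp:fork[open] ⇒ active
  2. Gg → Hh ← Pp → Rr → Ee — Hh:collider[open]; Pp:fork[open]; Rr:chain[blocks] ⇒ blocked
  3. Gg → Hh ← Pp → Rr ← Bb → Ee — Hh:collider[open]; Pp:fork[open]; Rr:collider[open]; Bb:fork[open] ⇒ active
  4. Gg → Hh → Cc ← Ss → Ee — Hh:chain[open]; Cc:collider[open]; Ss:fork[blocks] ⇒ blocked
  5. Gg → Hh → Cc → Ff → Ee — Hh:chain[open]; Cc:chain[open]; Ff:chain[blocks] ⇒ blocked
  6. Gg → Hh → Ee — Hh:chain[open] ⇒ active
Since the path Gg → Hh ← Pp → Ee is active, Gg and Ee are not d-separated given {Ff, Rr, Ss}.

No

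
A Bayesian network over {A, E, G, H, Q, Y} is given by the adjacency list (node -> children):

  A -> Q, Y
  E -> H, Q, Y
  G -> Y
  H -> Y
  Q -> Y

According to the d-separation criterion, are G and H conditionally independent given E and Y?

Enumerating the 4 paths from G to H and testing each for blocking by {E, Y}:
Path 1: G → Y ← H
  Y is a collider and Y is conditioned on, which opens it — no node blocks this path, so it is active.
Path 2: G → Y ← E → H
  E is a fork here and E is conditioned on, so the path is blocked at E.
Path 3: G → Y ← Q ← E → H
  E is a fork here and E is conditioned on, so the path is blocked at E.
Path 4: G → Y ← A → Q ← E → H
  E is a fork here and E is conditioned on, so the path is blocked at E.
At least one path is unblocked, so d-separation fails.

No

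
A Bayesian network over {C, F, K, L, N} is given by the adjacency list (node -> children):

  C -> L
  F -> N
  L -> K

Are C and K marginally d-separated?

The only undirected path from C to K is:
Path 1: C → L → K
  L is a chain and L is not conditioned on — no node blocks this path, so it is active.
Because an active path exists, C and K are not d-separated.

No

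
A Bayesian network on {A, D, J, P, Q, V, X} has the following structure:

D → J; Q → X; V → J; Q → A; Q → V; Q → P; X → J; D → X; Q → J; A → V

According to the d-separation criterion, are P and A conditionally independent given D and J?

5 paths connect P and A; each must be blocked for d-separation to hold:
Path 1: P ← Q → J ← V ← A
  Q is a fork and Q is not conditioned on; J is a collider and J is conditioned on, which opens it; V is a chain and V is not conditioned on — no node blocks this path, so it is active.
Path 2: P ← Q → X → J ← V ← A
  Q is a fork and Q is not conditioned on; X is a chain and X is not conditioned on; J is a collider and J is conditioned on, which opens it; V is a chain and V is not conditioned on — no node blocks this path, so it is active.
Path 3: P ← Q → X ← D → J ← V ← A
  D is a fork here and D is conditioned on, so the path is blocked at D.
Path 4: P ← Q → A
  Q is a fork and Q is not conditioned on — no node blocks this path, so it is active.
Path 5: P ← Q → V ← A
  Q is a fork and Q is not conditioned on; V is a collider and its descendant J is conditioned on, which opens it — no node blocks this path, so it is active.
Because an active path exists, P and A are not d-separated.

No — P and A are not d-separated given {D, J}.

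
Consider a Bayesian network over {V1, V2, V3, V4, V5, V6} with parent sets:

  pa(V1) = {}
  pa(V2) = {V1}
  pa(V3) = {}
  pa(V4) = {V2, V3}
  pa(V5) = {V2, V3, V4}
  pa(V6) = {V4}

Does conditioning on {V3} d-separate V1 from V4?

We examine all 3 paths between V1 and V4:
Path 1: V1 → V2 → V5 ← V3 → V4
  V5 is a collider here and neither V5 nor any of its descendants is conditioned on, so the collider stays closed — the path is blocked at V5.
Path 2: V1 → V2 → V5 ← V4
  V5 is a collider here and neither V5 nor any of its descendants is conditioned on, so the collider stays closed — the path is blocked at V5.
Path 3: V1 → V2 → V4
  V2 is a chain and V2 is not conditioned on — no node blocks this path, so it is active.
Since the path V1 → V2 → V4 is active, V1 and V4 are not d-separated given {V3}.

No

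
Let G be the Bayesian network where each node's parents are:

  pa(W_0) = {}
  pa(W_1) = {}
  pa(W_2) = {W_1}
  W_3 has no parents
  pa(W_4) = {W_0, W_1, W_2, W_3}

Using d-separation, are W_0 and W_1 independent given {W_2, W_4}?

No

Enumerating the 2 paths from W_0 to W_1 and testing each for blocking by {W_2, W_4}:
Path 1: W_0 → W_4 ← W_2 ← W_1
  W_2 is a chain here and W_2 is conditioned on, so the path is blocked at W_2.
Path 2: W_0 → W_4 ← W_1
  W_4 is a collider and W_4 is conditioned on, which opens it — no node blocks this path, so it is active.
At least one path is unblocked, so d-separation fails.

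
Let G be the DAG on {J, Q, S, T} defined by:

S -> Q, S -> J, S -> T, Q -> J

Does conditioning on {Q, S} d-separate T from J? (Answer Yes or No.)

Yes

There are 2 undirected paths between T and J; checking each against the conditioning set {Q, S}:
  1. T ← S → Q → J — S:fork[blocks]; Q:chain[blocks] ⇒ blocked
  2. T ← S → J — S:fork[blocks] ⇒ blocked
All paths are blocked; T ⊥ J | {Q, S} holds.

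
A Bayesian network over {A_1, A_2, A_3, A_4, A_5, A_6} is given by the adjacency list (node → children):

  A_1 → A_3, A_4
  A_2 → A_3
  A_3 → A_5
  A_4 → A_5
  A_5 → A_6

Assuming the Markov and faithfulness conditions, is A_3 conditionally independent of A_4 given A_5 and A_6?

No

2 paths connect A_3 and A_4; each must be blocked for d-separation to hold:
Path 1: A_3 → A_5 ← A_4
  A_5 is a collider and A_5 is conditioned on, which opens it — no node blocks this path, so it is active.
Path 2: A_3 ← A_1 → A_4
  A_1 is a fork and A_1 is not conditioned on — no node blocks this path, so it is active.
At least one path is unblocked, so d-separation fails.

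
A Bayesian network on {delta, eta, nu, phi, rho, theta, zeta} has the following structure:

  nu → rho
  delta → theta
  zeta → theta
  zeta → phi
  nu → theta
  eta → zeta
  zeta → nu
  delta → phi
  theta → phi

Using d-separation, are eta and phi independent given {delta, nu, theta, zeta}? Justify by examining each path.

Yes

There are 5 undirected paths between eta and phi; checking each against the conditioning set {delta, nu, theta, zeta}:
Path 1: eta → zeta → nu → theta ← delta → phi
  zeta is a chain here and zeta is conditioned on, so the path is blocked at zeta.
Path 2: eta → zeta → nu → theta → phi
  zeta is a chain here and zeta is conditioned on, so the path is blocked at zeta.
Path 3: eta → zeta → theta ← delta → phi
  zeta is a chain here and zeta is conditioned on, so the path is blocked at zeta.
Path 4: eta → zeta → theta → phi
  zeta is a chain here and zeta is conditioned on, so the path is blocked at zeta.
Path 5: eta → zeta → phi
  zeta is a chain here and zeta is conditioned on, so the path is blocked at zeta.
All paths are blocked; eta ⊥ phi | {delta, nu, theta, zeta} holds.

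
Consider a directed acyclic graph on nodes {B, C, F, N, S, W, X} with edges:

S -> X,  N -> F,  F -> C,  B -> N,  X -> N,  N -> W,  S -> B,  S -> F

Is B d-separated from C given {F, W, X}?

Yes

Enumerating the 4 paths from B to C and testing each for blocking by {F, W, X}:
  1. B → N → F → C — N:chain[open]; F:chain[blocks] ⇒ blocked
  2. B → N ← X ← S → F → C — N:collider[open]; X:chain[blocks]; S:fork[open]; F:chain[blocks] ⇒ blocked
  3. B ← S → F → C — S:fork[open]; F:chain[blocks] ⇒ blocked
  4. B ← S → X → N → F → C — S:fork[open]; X:chain[blocks]; N:chain[open]; F:chain[blocks] ⇒ blocked
All paths are blocked; B ⊥ C | {F, W, X} holds.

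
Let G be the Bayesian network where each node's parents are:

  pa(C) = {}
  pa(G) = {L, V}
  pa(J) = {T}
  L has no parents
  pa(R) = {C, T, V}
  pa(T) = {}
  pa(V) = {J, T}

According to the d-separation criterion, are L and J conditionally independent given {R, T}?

Yes

Enumerating the 3 paths from L to J and testing each for blocking by {R, T}:
Path 1: L → G ← V ← J
  G is a collider here and neither G nor any of its descendants is conditioned on, so the collider stays closed — the path is blocked at G.
Path 2: L → G ← V ← T → J
  G is a collider here and neither G nor any of its descendants is conditioned on, so the collider stays closed — the path is blocked at G.
Path 3: L → G ← V → R ← T → J
  G is a collider here and neither G nor any of its descendants is conditioned on, so the collider stays closed — the path is blocked at G.
All paths are blocked; L ⊥ J | {R, T} holds.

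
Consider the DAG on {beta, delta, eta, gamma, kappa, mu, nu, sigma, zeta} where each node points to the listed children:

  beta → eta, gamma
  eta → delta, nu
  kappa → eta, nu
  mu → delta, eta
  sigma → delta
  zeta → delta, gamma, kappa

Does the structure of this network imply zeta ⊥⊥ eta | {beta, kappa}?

Yes

There are 5 undirected paths between zeta and eta; checking each against the conditioning set {beta, kappa}:
Path 1: zeta → kappa → eta
  kappa is a chain here and kappa is conditioned on, so the path is blocked at kappa.
Path 2: zeta → kappa → nu ← eta
  kappa is a chain here and kappa is conditioned on, so the path is blocked at kappa.
Path 3: zeta → delta ← mu → eta
  delta is a collider here and neither delta nor any of its descendants is conditioned on, so the collider stays closed — the path is blocked at delta.
Path 4: zeta → delta ← eta
  delta is a collider here and neither delta nor any of its descendants is conditioned on, so the collider stays closed — the path is blocked at delta.
Path 5: zeta → gamma ← beta → eta
  gamma is a collider here and neither gamma nor any of its descendants is conditioned on, so the collider stays closed — the path is blocked at gamma.
Every path is blocked, so zeta and eta are d-separated given {beta, kappa}.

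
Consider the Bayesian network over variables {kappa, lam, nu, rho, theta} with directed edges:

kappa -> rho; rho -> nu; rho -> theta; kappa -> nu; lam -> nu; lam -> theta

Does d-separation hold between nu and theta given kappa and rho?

No

3 paths connect nu and theta; each must be blocked for d-separation to hold:
Path 1: nu ← lam → theta
  lam is a fork and lam is not conditioned on — no node blocks this path, so it is active.
Path 2: nu ← kappa → rho → theta
  kappa is a fork here and kappa is conditioned on, so the path is blocked at kappa.
Path 3: nu ← rho → theta
  rho is a fork here and rho is conditioned on, so the path is blocked at rho.
Since the path nu ← lam → theta is active, nu and theta are not d-separated given {kappa, rho}.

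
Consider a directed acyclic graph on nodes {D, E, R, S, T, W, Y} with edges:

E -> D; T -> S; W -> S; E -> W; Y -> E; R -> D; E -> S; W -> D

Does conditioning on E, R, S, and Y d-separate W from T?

Enumerating the 3 paths from W to T and testing each for blocking by {E, R, S, Y}:
Path 1: W ← E → S ← T
  E is a fork here and E is conditioned on, so the path is blocked at E.
Path 2: W → S ← T
  S is a collider and S is conditioned on, which opens it — no node blocks this path, so it is active.
Path 3: W → D ← E → S ← T
  D is a collider here and neither D nor any of its descendants is conditioned on, so the collider stays closed — the path is blocked at D.
Because an active path exists, W and T are not d-separated.

No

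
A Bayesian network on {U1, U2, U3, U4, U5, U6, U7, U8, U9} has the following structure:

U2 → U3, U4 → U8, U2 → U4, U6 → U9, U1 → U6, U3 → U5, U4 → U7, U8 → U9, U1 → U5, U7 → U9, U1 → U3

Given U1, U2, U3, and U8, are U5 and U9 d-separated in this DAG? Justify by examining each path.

6 paths connect U5 and U9; each must be blocked for d-separation to hold:
Path 1: U5 ← U3 ← U2 → U4 → U8 → U9
  U3 is a chain here and U3 is conditioned on, so the path is blocked at U3.
Path 2: U5 ← U3 ← U2 → U4 → U7 → U9
  U3 is a chain here and U3 is conditioned on, so the path is blocked at U3.
Path 3: U5 ← U3 ← U1 → U6 → U9
  U3 is a chain here and U3 is conditioned on, so the path is blocked at U3.
Path 4: U5 ← U1 → U6 → U9
  U1 is a fork here and U1 is conditioned on, so the path is blocked at U1.
Path 5: U5 ← U1 → U3 ← U2 → U4 → U8 → U9
  U1 is a fork here and U1 is conditioned on, so the path is blocked at U1.
Path 6: U5 ← U1 → U3 ← U2 → U4 → U7 → U9
  U1 is a fork here and U1 is conditioned on, so the path is blocked at U1.
Since every path is blocked, d-separation holds.

Yes — U5 and U9 are d-separated given {U1, U2, U3, U8}.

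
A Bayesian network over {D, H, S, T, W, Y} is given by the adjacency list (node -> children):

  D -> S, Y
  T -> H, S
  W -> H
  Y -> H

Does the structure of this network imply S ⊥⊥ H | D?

There are 2 undirected paths between S and H; checking each against the conditioning set {D}:
  1. S ← T → H — T:fork[open] ⇒ active
  2. S ← D → Y → H — D:fork[blocks]; Y:chain[open] ⇒ blocked
At least one path is unblocked, so d-separation fails.

No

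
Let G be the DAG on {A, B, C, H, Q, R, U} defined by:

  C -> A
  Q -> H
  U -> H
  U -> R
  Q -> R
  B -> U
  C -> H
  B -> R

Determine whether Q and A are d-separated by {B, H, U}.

No

We examine all 3 paths between Q and A:
Path 1: Q → R ← B → U → H ← C → A
  R is a collider here and neither R nor any of its descendants is conditioned on, so the collider stays closed — the path is blocked at R.
Path 2: Q → R ← U → H ← C → A
  R is a collider here and neither R nor any of its descendants is conditioned on, so the collider stays closed — the path is blocked at R.
Path 3: Q → H ← C → A
  H is a collider and H is conditioned on, which opens it; C is a fork and C is not conditioned on — no node blocks this path, so it is active.
Since the path Q → H ← C → A is active, Q and A are not d-separated given {B, H, U}.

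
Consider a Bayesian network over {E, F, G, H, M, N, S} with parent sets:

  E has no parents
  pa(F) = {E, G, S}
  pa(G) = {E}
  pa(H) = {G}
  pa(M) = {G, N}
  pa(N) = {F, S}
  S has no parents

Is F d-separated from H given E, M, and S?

Enumerating the 4 paths from F to H and testing each for blocking by {E, M, S}:
Path 1: F ← S → N → M ← G → H
  S is a fork here and S is conditioned on, so the path is blocked at S.
Path 2: F ← G → H
  G is a fork and G is not conditioned on — no node blocks this path, so it is active.
Path 3: F → N → M ← G → H
  N is a chain and N is not conditioned on; M is a collider and M is conditioned on, which opens it; G is a fork and G is not conditioned on — no node blocks this path, so it is active.
Path 4: F ← E → G → H
  E is a fork here and E is conditioned on, so the path is blocked at E.
At least one path is unblocked, so d-separation fails.

No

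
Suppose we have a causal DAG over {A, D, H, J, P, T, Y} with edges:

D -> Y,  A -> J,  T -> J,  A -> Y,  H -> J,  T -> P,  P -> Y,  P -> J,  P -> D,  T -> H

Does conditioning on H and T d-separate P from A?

Yes

There are 5 undirected paths between P and A; checking each against the conditioning set {H, T}:
  1. P ← T → J ← A — T:fork[blocks]; J:collider[blocks] ⇒ blocked
  2. P ← T → H → J ← A — T:fork[blocks]; H:chain[blocks]; J:collider[blocks] ⇒ blocked
  3. P → J ← A — J:collider[blocks] ⇒ blocked
  4. P → Y ← A — Y:collider[blocks] ⇒ blocked
  5. P → D → Y ← A — D:chain[open]; Y:collider[blocks] ⇒ blocked
All paths are blocked; P ⊥ A | {H, T} holds.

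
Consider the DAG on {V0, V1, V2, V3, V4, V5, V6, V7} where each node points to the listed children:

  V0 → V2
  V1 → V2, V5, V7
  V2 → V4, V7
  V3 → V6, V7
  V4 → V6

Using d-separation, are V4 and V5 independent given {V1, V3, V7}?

Yes

4 paths connect V4 and V5; each must be blocked for d-separation to hold:
Path 1: V4 ← V2 → V7 ← V1 → V5
  V1 is a fork here and V1 is conditioned on, so the path is blocked at V1.
Path 2: V4 ← V2 ← V1 → V5
  V1 is a fork here and V1 is conditioned on, so the path is blocked at V1.
Path 3: V4 → V6 ← V3 → V7 ← V2 ← V1 → V5
  V6 is a collider here and neither V6 nor any of its descendants is conditioned on, so the collider stays closed — the path is blocked at V6.
Path 4: V4 → V6 ← V3 → V7 ← V1 → V5
  V6 is a collider here and neither V6 nor any of its descendants is conditioned on, so the collider stays closed — the path is blocked at V6.
Since every path is blocked, d-separation holds.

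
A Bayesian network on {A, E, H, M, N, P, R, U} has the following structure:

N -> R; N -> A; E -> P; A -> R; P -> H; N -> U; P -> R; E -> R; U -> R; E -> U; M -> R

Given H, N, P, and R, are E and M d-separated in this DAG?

No

There are 5 undirected paths between E and M; checking each against the conditioning set {H, N, P, R}:
  1. E → U ← N → A → R ← M — U:collider[open]; N:fork[blocks]; A:chain[open]; R:collider[open] ⇒ blocked
  2. E → U ← N → R ← M — U:collider[open]; N:fork[blocks]; R:collider[open] ⇒ blocked
  3. E → U → R ← M — U:chain[open]; R:collider[open] ⇒ active
  4. E → P → R ← M — P:chain[blocks]; R:collider[open] ⇒ blocked
  5. E → R ← M — R:collider[open] ⇒ active
At least one path is unblocked, so d-separation fails.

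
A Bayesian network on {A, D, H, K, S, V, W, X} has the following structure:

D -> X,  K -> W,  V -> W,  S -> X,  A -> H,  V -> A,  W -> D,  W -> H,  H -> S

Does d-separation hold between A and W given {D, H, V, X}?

No — A and W are not d-separated given {D, H, V, X}.

We examine all 3 paths between A and W:
Path 1: A → H ← W
  H is a collider and H is conditioned on, which opens it — no node blocks this path, so it is active.
Path 2: A → H → S → X ← D ← W
  H is a chain here and H is conditioned on, so the path is blocked at H.
Path 3: A ← V → W
  V is a fork here and V is conditioned on, so the path is blocked at V.
At least one path is unblocked, so d-separation fails.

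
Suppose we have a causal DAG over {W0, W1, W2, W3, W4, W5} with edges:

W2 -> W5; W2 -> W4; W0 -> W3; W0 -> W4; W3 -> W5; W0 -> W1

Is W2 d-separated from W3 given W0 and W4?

Yes — W2 and W3 are d-separated given {W0, W4}.

We examine all 2 paths between W2 and W3:
Path 1: W2 → W5 ← W3
  W5 is a collider here and neither W5 nor any of its descendants is conditioned on, so the collider stays closed — the path is blocked at W5.
Path 2: W2 → W4 ← W0 → W3
  W0 is a fork here and W0 is conditioned on, so the path is blocked at W0.
All paths are blocked; W2 ⊥ W3 | {W0, W4} holds.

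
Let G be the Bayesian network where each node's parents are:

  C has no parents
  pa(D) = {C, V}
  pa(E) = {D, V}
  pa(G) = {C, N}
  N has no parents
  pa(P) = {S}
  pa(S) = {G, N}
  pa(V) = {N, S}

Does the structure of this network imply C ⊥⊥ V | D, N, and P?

No — C and V are not d-separated given {D, N, P}.

6 paths connect C and V; each must be blocked for d-separation to hold:
Path 1: C → G ← N → V
  N is a fork here and N is conditioned on, so the path is blocked at N.
Path 2: C → G ← N → S → V
  N is a fork here and N is conditioned on, so the path is blocked at N.
Path 3: C → G → S → V
  G is a chain and G is not conditioned on; S is a chain and S is not conditioned on — no node blocks this path, so it is active.
Path 4: C → G → S ← N → V
  N is a fork here and N is conditioned on, so the path is blocked at N.
Path 5: C → D ← V
  D is a collider and D is conditioned on, which opens it — no node blocks this path, so it is active.
Path 6: C → D → E ← V
  D is a chain here and D is conditioned on, so the path is blocked at D.
Because an active path exists, C and V are not d-separated.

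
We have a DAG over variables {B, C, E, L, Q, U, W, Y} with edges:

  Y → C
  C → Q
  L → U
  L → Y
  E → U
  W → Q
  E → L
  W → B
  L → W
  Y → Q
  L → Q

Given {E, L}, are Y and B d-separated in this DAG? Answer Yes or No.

6 paths connect Y and B; each must be blocked for d-separation to hold:
  1. Y → C → Q ← L → W → B — C:chain[open]; Q:collider[blocks]; L:fork[blocks]; W:chain[open] ⇒ blocked
  2. Y → C → Q ← W → B — C:chain[open]; Q:collider[blocks]; W:fork[open] ⇒ blocked
  3. Y → Q ← L → W → B — Q:collider[blocks]; L:fork[blocks]; W:chain[open] ⇒ blocked
  4. Y → Q ← W → B — Q:collider[blocks]; W:fork[open] ⇒ blocked
  5. Y ← L → Q ← W → B — L:fork[blocks]; Q:collider[blocks]; W:fork[open] ⇒ blocked
  6. Y ← L → W → B — L:fork[blocks]; W:chain[open] ⇒ blocked
Since every path is blocked, d-separation holds.

Yes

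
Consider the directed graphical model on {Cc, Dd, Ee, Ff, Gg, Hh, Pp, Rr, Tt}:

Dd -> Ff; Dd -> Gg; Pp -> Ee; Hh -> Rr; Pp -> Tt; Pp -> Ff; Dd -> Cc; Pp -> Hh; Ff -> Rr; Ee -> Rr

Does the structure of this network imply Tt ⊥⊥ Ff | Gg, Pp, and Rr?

Yes

We examine all 3 paths between Tt and Ff:
  1. Tt ← Pp → Hh → Rr ← Ff — Pp:fork[blocks]; Hh:chain[open]; Rr:collider[open] ⇒ blocked
  2. Tt ← Pp → Ff — Pp:fork[blocks] ⇒ blocked
  3. Tt ← Pp → Ee → Rr ← Ff — Pp:fork[blocks]; Ee:chain[open]; Rr:collider[open] ⇒ blocked
Every path is blocked, so Tt and Ff are d-separated given {Gg, Pp, Rr}.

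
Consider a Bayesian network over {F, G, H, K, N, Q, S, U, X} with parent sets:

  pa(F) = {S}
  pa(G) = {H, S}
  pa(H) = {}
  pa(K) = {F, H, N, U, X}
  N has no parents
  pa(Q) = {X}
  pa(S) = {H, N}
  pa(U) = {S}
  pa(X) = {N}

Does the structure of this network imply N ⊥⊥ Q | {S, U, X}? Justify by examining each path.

6 paths connect N and Q; each must be blocked for d-separation to hold:
  1. N → X → Q — X:chain[blocks] ⇒ blocked
  2. N → S → G ← H → K ← X → Q — S:chain[blocks]; G:collider[blocks]; H:fork[open]; K:collider[blocks]; X:fork[blocks] ⇒ blocked
  3. N → S → U → K ← X → Q — S:chain[blocks]; U:chain[blocks]; K:collider[blocks]; X:fork[blocks] ⇒ blocked
  4. N → S → F → K ← X → Q — S:chain[blocks]; F:chain[open]; K:collider[blocks]; X:fork[blocks] ⇒ blocked
  5. N → S ← H → K ← X → Q — S:collider[open]; H:fork[open]; K:collider[blocks]; X:fork[blocks] ⇒ blocked
  6. N → K ← X → Q — K:collider[blocks]; X:fork[blocks] ⇒ blocked
All paths are blocked; N ⊥ Q | {S, U, X} holds.

Yes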